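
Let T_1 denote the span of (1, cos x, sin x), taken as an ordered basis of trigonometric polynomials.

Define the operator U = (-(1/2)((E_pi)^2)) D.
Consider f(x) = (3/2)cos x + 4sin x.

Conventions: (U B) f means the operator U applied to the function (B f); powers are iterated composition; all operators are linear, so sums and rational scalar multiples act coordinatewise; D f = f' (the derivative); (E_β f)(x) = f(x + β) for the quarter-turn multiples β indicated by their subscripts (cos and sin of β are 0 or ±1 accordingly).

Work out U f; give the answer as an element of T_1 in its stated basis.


g(x) = -2cos x + (3/4)sin x

D f = 4cos x - (3/2)sin x
E_pi D f = -4cos x + (3/2)sin x
E_pi E_pi D f = 4cos x - (3/2)sin x
(-(1/2)((E_pi)^2)) D f = -2cos x + (3/4)sin x


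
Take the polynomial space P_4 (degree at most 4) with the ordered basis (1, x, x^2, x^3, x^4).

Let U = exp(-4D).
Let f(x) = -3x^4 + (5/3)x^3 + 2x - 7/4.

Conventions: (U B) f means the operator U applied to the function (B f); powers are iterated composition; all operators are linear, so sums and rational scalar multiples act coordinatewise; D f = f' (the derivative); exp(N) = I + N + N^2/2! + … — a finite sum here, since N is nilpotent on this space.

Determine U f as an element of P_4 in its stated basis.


g(x) = -3x^4 + (149/3)x^3 - 308x^2 + 850x - 10613/12

order-1 term: 48x^3 - 20x^2 - 8
order-2 term: -288x^2 + 80x
order-3 term: 768x - 320/3
order-4 term: -768
the series for exp(-4D) f terminates at order 4
exp(-4D) f = -3x^4 + (149/3)x^3 - 308x^2 + 850x - 10613/12


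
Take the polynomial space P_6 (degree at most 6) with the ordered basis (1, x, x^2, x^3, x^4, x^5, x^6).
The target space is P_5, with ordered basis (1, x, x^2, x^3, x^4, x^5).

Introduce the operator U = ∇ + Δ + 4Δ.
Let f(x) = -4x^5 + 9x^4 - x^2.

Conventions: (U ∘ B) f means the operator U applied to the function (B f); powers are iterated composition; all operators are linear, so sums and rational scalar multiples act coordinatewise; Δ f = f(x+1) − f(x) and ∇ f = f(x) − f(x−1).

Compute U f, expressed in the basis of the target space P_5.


the result is g(x) = -120x^4 + 56x^3 - 24x^2 + 124x + 8

∇ f = -20x^4 + 76x^3 - 94x^2 + 54x - 12
Δ f = -20x^4 - 4x^3 + 14x^2 + 14x + 4
Δ f = -20x^4 - 4x^3 + 14x^2 + 14x + 4
(4Δ) f = -80x^4 - 16x^3 + 56x^2 + 56x + 16
(∇ + Δ + 4Δ) f = -120x^4 + 56x^3 - 24x^2 + 124x + 8


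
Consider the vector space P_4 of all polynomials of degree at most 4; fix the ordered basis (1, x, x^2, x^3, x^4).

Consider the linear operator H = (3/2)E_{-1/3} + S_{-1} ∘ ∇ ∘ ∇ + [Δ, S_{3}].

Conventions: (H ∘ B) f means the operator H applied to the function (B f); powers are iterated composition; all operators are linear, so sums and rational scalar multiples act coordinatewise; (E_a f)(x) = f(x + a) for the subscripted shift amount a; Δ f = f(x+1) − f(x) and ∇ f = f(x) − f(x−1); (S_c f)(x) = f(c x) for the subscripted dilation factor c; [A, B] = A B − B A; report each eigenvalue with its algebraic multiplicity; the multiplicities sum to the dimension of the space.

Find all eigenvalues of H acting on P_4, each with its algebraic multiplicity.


λ = 3/2 (multiplicity 5)

image of 1: 3/2
image of x: (3/2)x + 3/2
image of x^2: (3/2)x^2 + 11x + 61/6
image of x^3: (3/2)x^3 + (105/2)x^2 + (133/2)x + 359/18
image of x^4: (3/2)x^4 + 214x^3 + 445x^2 + (3022/9)x + 5077/54
the matrix is upper triangular; its diagonal is (3/2, 3/2, 3/2, 3/2, 3/2)
for a triangular matrix the eigenvalues are the diagonal entries, with algebraic multiplicity their repetition count


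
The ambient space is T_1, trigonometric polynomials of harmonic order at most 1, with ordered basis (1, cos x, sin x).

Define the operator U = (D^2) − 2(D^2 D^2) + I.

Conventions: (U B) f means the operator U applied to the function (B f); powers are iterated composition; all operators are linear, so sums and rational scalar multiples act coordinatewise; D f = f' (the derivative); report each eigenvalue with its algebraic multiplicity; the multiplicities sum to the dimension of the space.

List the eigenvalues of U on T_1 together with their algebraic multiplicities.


image of 1: 1
image of cos x: -2cos x
image of sin x: -2sin x
the matrix is diagonal; its diagonal is (1, -2, -2)
for a triangular matrix the eigenvalues are the diagonal entries, with algebraic multiplicity their repetition count

λ = -2 (multiplicity 2), λ = 1 (multiplicity 1)


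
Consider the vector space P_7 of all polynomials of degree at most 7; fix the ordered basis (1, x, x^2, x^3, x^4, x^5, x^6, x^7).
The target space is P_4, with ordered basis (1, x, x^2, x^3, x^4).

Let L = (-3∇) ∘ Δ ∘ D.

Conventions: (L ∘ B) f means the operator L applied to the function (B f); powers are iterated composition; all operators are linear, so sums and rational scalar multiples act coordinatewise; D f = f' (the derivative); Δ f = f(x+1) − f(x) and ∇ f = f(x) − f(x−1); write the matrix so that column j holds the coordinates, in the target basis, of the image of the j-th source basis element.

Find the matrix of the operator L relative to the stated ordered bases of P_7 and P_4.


image of 1: 0
image of x: 0
image of x^2: 0
image of x^3: -18
image of x^4: -72x
image of x^5: -180x^2 - 30
image of x^6: -360x^3 - 180x
image of x^7: -630x^4 - 630x^2 - 42
each image's coordinates form column j of the matrix

the matrix is [[0, 0, 0, -18, 0, -30, 0, -42]; [0, 0, 0, 0, -72, 0, -180, 0]; [0, 0, 0, 0, 0, -180, 0, -630]; [0, 0, 0, 0, 0, 0, -360, 0]; [0, 0, 0, 0, 0, 0, 0, -630]] (rows listed top to bottom)


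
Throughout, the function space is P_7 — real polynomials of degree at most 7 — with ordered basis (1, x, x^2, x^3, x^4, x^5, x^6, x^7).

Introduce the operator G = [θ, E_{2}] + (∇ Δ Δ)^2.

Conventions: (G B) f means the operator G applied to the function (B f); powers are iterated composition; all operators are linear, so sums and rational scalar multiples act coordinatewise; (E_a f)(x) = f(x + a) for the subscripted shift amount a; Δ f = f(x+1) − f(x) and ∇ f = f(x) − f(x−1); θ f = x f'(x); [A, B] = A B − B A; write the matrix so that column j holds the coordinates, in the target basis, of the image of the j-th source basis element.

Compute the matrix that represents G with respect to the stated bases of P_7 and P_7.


the matrix is [[0, -2, -8, -24, -64, -160, 336, 4144]; [0, 0, -4, -24, -96, -320, -960, 2352]; [0, 0, 0, -6, -48, -240, -960, -3360]; [0, 0, 0, 0, -8, -80, -480, -2240]; [0, 0, 0, 0, 0, -10, -120, -840]; [0, 0, 0, 0, 0, 0, -12, -168]; [0, 0, 0, 0, 0, 0, 0, -14]; [0, 0, 0, 0, 0, 0, 0, 0]] (rows listed top to bottom)

image of 1: 0
image of x: -2
image of x^2: -4x - 8
image of x^3: -6x^2 - 24x - 24
image of x^4: -8x^3 - 48x^2 - 96x - 64
image of x^5: -10x^4 - 80x^3 - 240x^2 - 320x - 160
image of x^6: -12x^5 - 120x^4 - 480x^3 - 960x^2 - 960x + 336
image of x^7: -14x^6 - 168x^5 - 840x^4 - 2240x^3 - 3360x^2 + 2352x + 4144
each image's coordinates form column j of the matrix


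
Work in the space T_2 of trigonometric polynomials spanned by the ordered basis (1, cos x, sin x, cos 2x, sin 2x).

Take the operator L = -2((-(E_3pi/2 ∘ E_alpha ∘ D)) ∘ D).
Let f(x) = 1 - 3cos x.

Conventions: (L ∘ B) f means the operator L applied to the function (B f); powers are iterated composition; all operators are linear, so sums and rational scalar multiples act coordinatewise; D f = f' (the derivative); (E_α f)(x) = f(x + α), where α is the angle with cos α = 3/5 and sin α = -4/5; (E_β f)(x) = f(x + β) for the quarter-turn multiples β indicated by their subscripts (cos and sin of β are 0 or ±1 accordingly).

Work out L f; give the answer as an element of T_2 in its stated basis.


the image equals g(x) = -(24/5)cos x + (18/5)sin x

D f = 3sin x
D D f = 3cos x
E_alpha D D f = (9/5)cos x + (12/5)sin x
E_3pi/2 E_alpha D D f = -(12/5)cos x + (9/5)sin x
(-(E_3pi/2 ∘ E_alpha ∘ D)) D f = (12/5)cos x - (9/5)sin x
(-2((-(E_3pi/2 ∘ E_alpha ∘ D)) ∘ D)) f = -(24/5)cos x + (18/5)sin x


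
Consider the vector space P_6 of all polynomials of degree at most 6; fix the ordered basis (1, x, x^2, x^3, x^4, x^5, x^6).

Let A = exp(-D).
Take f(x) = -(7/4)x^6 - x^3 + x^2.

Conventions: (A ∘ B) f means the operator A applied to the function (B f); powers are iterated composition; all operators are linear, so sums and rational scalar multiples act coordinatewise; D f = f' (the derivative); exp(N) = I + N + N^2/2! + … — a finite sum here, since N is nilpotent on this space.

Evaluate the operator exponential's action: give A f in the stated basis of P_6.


the result is g(x) = -(7/4)x^6 + (21/2)x^5 - (105/4)x^4 + 34x^3 - (89/4)x^2 + (11/2)x + 1/4

order-1 term: (21/2)x^5 + 3x^2 - 2x
order-2 term: -(105/4)x^4 - 3x + 1
order-3 term: 35x^3 + 1
order-4 term: -(105/4)x^2
order-5 term: (21/2)x
order-6 term: -7/4
the series for exp(-D) f terminates at order 6
exp(-D) f = -(7/4)x^6 + (21/2)x^5 - (105/4)x^4 + 34x^3 - (89/4)x^2 + (11/2)x + 1/4


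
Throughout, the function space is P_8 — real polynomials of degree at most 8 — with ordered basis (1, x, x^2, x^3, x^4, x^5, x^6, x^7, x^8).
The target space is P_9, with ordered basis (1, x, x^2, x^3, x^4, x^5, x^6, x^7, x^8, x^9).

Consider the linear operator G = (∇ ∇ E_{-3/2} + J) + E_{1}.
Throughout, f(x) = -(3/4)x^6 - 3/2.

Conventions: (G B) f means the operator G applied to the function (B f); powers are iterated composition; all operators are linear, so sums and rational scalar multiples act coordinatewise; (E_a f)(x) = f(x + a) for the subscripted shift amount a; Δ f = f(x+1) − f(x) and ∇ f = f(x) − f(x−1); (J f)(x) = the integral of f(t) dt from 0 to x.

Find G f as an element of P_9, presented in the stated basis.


g(x) = -(3/28)x^7 - (3/4)x^6 - (9/2)x^5 - (135/4)x^4 + 210x^3 - (1755/2)x^2 + (6051/4)x - 32745/32

E_{-3/2} f = -(3/4)x^6 + (27/4)x^5 - (405/16)x^4 + (405/8)x^3 - (3645/64)x^2 + (2187/64)x - 2571/256
∇ E_{-3/2} f = -(9/2)x^5 + 45x^4 - (735/4)x^3 + (765/2)x^2 - (12969/32)x + 2793/16
∇ ∇ E_{-3/2} f = -(45/2)x^4 + 225x^3 - (3465/4)x^2 + (6075/4)x - 32673/32
J f = -(3/28)x^7 - (3/2)x
(∇ ∇ E_{-3/2} + J) f = -(3/28)x^7 - (45/2)x^4 + 225x^3 - (3465/4)x^2 + (6069/4)x - 32673/32
E_{1} f = -(3/4)x^6 - (9/2)x^5 - (45/4)x^4 - 15x^3 - (45/4)x^2 - (9/2)x - 9/4
((∇ ∇ E_{-3/2} + J) + E_{1}) f = -(3/28)x^7 - (3/4)x^6 - (9/2)x^5 - (135/4)x^4 + 210x^3 - (1755/2)x^2 + (6051/4)x - 32745/32


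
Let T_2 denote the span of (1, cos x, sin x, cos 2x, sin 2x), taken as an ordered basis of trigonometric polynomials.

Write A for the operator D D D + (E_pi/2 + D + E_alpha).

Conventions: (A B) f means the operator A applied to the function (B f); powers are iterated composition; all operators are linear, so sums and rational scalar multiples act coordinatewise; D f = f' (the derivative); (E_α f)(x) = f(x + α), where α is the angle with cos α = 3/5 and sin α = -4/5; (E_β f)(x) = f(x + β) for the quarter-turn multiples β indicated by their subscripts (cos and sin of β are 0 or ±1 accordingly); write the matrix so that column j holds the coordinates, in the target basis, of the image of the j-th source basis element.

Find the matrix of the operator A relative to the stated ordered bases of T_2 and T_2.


the matrix is [[2, 0, 0, 0, 0]; [0, 3/5, 1/5, 0, 0]; [0, -1/5, 3/5, 0, 0]; [0, 0, 0, -32/25, -174/25]; [0, 0, 0, 174/25, -32/25]] (rows listed top to bottom)

image of 1: 2
image of cos x: (3/5)cos x - (1/5)sin x
image of sin x: (1/5)cos x + (3/5)sin x
image of cos 2x: -(32/25)cos 2x + (174/25)sin 2x
image of sin 2x: -(174/25)cos 2x - (32/25)sin 2x
each image's coordinates form column j of the matrix


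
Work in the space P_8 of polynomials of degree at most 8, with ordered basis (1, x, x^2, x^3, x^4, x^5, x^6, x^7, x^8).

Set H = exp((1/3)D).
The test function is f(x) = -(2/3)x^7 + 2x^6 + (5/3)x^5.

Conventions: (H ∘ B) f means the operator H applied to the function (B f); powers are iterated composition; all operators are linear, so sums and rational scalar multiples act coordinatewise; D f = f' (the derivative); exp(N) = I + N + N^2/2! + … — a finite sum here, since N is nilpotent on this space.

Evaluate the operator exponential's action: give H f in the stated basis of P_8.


the result is g(x) = -(2/3)x^7 + (4/9)x^6 + (37/9)x^5 + (425/81)x^4 + (740/243)x^3 + (226/243)x^2 + (319/2187)x + 61/6561

order-1 term: -(14/9)x^6 + 4x^5 + (25/9)x^4
order-2 term: -(14/9)x^5 + (10/3)x^4 + (50/27)x^3
order-3 term: -(70/81)x^4 + (40/27)x^3 + (50/81)x^2
order-4 term: -(70/243)x^3 + (10/27)x^2 + (25/243)x
order-5 term: -(14/243)x^2 + (4/81)x + 5/729
order-6 term: -(14/2187)x + 2/729
order-7 term: -2/6561
the series for exp((1/3)D) f terminates at order 7
exp((1/3)D) f = -(2/3)x^7 + (4/9)x^6 + (37/9)x^5 + (425/81)x^4 + (740/243)x^3 + (226/243)x^2 + (319/2187)x + 61/6561


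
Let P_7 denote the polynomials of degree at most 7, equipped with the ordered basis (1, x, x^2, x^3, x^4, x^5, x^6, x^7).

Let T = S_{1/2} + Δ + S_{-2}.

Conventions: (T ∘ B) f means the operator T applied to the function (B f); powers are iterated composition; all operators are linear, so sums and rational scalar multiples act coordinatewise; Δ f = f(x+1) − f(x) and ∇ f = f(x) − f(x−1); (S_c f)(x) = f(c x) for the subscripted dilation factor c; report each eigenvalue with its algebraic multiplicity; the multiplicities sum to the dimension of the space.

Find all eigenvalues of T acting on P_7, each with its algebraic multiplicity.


image of 1: 2
image of x: -(3/2)x + 1
image of x^2: (17/4)x^2 + 2x + 1
image of x^3: -(63/8)x^3 + 3x^2 + 3x + 1
image of x^4: (257/16)x^4 + 4x^3 + 6x^2 + 4x + 1
image of x^5: -(1023/32)x^5 + 5x^4 + 10x^3 + 10x^2 + 5x + 1
image of x^6: (4097/64)x^6 + 6x^5 + 15x^4 + 20x^3 + 15x^2 + 6x + 1
image of x^7: -(16383/128)x^7 + 7x^6 + 21x^5 + 35x^4 + 35x^3 + 21x^2 + 7x + 1
the matrix is upper triangular; its diagonal is (2, -3/2, 17/4, -63/8, 257/16, -1023/32, 4097/64, -16383/128)
for a triangular matrix the eigenvalues are the diagonal entries, with algebraic multiplicity their repetition count

λ = -16383/128 (multiplicity 1), λ = -1023/32 (multiplicity 1), λ = -63/8 (multiplicity 1), λ = -3/2 (multiplicity 1), λ = 2 (multiplicity 1), λ = 17/4 (multiplicity 1), λ = 257/16 (multiplicity 1), λ = 4097/64 (multiplicity 1)


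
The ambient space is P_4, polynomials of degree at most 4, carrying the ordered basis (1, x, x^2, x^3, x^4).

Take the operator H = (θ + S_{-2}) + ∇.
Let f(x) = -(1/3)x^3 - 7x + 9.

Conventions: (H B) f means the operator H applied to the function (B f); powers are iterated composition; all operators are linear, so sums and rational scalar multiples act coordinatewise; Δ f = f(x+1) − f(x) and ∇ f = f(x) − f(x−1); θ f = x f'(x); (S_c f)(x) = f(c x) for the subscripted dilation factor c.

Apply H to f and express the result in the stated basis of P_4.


the image equals g(x) = (5/3)x^3 - x^2 + 8x + 5/3

θ f = -x^3 - 7x
S_{-2} f = (8/3)x^3 + 14x + 9
(θ + S_{-2}) f = (5/3)x^3 + 7x + 9
∇ f = -x^2 + x - 22/3
((θ + S_{-2}) + ∇) f = (5/3)x^3 - x^2 + 8x + 5/3


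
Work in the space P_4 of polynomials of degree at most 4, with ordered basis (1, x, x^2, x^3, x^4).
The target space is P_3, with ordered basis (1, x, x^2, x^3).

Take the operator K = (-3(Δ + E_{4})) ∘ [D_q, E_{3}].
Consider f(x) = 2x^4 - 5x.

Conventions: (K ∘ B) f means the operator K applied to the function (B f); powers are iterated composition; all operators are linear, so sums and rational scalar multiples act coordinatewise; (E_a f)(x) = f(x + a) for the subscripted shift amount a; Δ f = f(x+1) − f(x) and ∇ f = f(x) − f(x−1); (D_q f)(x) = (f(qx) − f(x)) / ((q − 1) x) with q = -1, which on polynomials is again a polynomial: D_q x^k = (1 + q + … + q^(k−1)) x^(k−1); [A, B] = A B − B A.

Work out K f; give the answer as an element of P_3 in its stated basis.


g(x) = -72x^2 - 720x - 1872

E_{3} f = 2x^4 + 24x^3 + 108x^2 + 211x + 147
D_q E_{3} f = 24x^2 + 211
D_q f = -5
E_{3} D_q f = -5
[D_q, E_{3}] f = 24x^2 + 216
Δ [D_q, E_{3}] f = 48x + 24
E_{4} [D_q, E_{3}] f = 24x^2 + 192x + 600
(Δ + E_{4}) [D_q, E_{3}] f = 24x^2 + 240x + 624
(-3(Δ + E_{4})) [D_q, E_{3}] f = -72x^2 - 720x - 1872


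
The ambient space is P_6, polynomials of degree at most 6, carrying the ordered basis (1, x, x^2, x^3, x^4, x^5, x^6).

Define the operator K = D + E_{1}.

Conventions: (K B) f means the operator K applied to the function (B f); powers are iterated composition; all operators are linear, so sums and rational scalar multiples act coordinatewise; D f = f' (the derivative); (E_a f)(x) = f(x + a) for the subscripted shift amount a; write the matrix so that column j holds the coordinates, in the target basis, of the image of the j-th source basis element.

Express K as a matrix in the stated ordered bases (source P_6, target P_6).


image of 1: 1
image of x: x + 2
image of x^2: x^2 + 4x + 1
image of x^3: x^3 + 6x^2 + 3x + 1
image of x^4: x^4 + 8x^3 + 6x^2 + 4x + 1
image of x^5: x^5 + 10x^4 + 10x^3 + 10x^2 + 5x + 1
image of x^6: x^6 + 12x^5 + 15x^4 + 20x^3 + 15x^2 + 6x + 1
each image's coordinates form column j of the matrix

the matrix is [[1, 2, 1, 1, 1, 1, 1]; [0, 1, 4, 3, 4, 5, 6]; [0, 0, 1, 6, 6, 10, 15]; [0, 0, 0, 1, 8, 10, 20]; [0, 0, 0, 0, 1, 10, 15]; [0, 0, 0, 0, 0, 1, 12]; [0, 0, 0, 0, 0, 0, 1]] (rows listed top to bottom)


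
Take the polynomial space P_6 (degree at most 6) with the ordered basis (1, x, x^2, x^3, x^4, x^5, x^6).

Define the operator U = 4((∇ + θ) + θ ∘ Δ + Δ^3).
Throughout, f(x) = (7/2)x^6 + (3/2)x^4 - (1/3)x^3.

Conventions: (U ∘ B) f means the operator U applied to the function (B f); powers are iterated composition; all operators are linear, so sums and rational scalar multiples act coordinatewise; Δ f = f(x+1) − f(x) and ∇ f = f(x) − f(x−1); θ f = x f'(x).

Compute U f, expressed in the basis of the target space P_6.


the result is g(x) = 84x^6 + 504x^5 + 654x^4 + 2892x^3 + 7794x^2 + 12960x + 23240/3

∇ f = 21x^5 - (105/2)x^4 + 76x^3 - (125/2)x^2 + 28x - 16/3
θ f = 21x^6 + 6x^4 - x^3
(∇ + θ) f = 21x^6 + 21x^5 - (93/2)x^4 + 75x^3 - (125/2)x^2 + 28x - 16/3
Δ f = 21x^5 + (105/2)x^4 + 76x^3 + (121/2)x^2 + 26x + 14/3
θ Δ f = 105x^5 + 210x^4 + 228x^3 + 121x^2 + 26x
Δ f = 21x^5 + (105/2)x^4 + 76x^3 + (121/2)x^2 + 26x + 14/3
Δ Δ f = 105x^4 + 420x^3 + 753x^2 + 664x + 236
Δ Δ Δ f = 420x^3 + 1890x^2 + 3186x + 1942
((∇ + θ) + θ ∘ Δ + Δ^3) f = 21x^6 + 126x^5 + (327/2)x^4 + 723x^3 + (3897/2)x^2 + 3240x + 5810/3
(4((∇ + θ) + θ ∘ Δ + Δ^3)) f = 84x^6 + 504x^5 + 654x^4 + 2892x^3 + 7794x^2 + 12960x + 23240/3


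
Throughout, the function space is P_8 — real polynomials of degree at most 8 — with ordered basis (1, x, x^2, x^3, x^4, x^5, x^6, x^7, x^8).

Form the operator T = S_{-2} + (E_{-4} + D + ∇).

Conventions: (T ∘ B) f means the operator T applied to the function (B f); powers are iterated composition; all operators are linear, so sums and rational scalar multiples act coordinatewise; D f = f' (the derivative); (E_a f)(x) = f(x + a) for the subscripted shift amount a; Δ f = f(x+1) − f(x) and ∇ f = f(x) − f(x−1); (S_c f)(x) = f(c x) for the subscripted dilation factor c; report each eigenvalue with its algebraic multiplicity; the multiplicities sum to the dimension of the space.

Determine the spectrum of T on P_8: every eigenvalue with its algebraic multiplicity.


image of 1: 2
image of x: -x - 2
image of x^2: 5x^2 - 4x + 15
image of x^3: -7x^3 - 6x^2 + 45x - 63
image of x^4: 17x^4 - 8x^3 + 90x^2 - 252x + 255
image of x^5: -31x^5 - 10x^4 + 150x^3 - 630x^2 + 1275x - 1023
image of x^6: 65x^6 - 12x^5 + 225x^4 - 1260x^3 + 3825x^2 - 6138x + 4095
image of x^7: -127x^7 - 14x^6 + 315x^5 - 2205x^4 + 8925x^3 - 21483x^2 + 28665x - 16383
image of x^8: 257x^8 - 16x^7 + 420x^6 - 3528x^5 + 17850x^4 - 57288x^3 + 114660x^2 - 131064x + 65535
the matrix is upper triangular; its diagonal is (2, -1, 5, -7, 17, -31, 65, -127, 257)
for a triangular matrix the eigenvalues are the diagonal entries, with algebraic multiplicity their repetition count

λ = -127 (multiplicity 1), λ = -31 (multiplicity 1), λ = -7 (multiplicity 1), λ = -1 (multiplicity 1), λ = 2 (multiplicity 1), λ = 5 (multiplicity 1), λ = 17 (multiplicity 1), λ = 65 (multiplicity 1), λ = 257 (multiplicity 1)


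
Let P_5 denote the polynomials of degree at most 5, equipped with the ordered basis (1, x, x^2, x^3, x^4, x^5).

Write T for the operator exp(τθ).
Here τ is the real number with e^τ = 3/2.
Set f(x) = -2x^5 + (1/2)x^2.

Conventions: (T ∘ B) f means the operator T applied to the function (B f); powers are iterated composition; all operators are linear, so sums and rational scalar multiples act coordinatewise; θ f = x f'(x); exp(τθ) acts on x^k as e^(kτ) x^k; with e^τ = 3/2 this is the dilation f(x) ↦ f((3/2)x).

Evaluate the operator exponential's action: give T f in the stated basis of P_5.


exp(τθ) x^k = e^(kτ) x^k; with e^τ = 3/2 this sends x^k to (3/2)^k x^k
x^2 ↦ 9/4 x^2
x^5 ↦ 243/32 x^5
applying this coordinatewise to f: exp(τθ) f = -(243/16)x^5 + (9/8)x^2

the image equals g(x) = -(243/16)x^5 + (9/8)x^2


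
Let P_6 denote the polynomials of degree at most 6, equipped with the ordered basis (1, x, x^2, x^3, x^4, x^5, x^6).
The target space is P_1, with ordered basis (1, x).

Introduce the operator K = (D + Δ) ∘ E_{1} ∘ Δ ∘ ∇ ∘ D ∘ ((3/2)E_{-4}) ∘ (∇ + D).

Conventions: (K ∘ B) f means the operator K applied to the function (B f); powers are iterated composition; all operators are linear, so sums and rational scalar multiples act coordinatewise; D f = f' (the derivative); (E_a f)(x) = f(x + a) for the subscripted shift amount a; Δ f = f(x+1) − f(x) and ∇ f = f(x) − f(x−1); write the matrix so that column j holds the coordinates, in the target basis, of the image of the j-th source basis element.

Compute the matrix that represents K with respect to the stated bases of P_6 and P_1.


the matrix is [[0, 0, 0, 0, 0, 720, -12960]; [0, 0, 0, 0, 0, 0, 4320]] (rows listed top to bottom)

image of 1: 0
image of x: 0
image of x^2: 0
image of x^3: 0
image of x^4: 0
image of x^5: 720
image of x^6: 4320x - 12960
each image's coordinates form column j of the matrix


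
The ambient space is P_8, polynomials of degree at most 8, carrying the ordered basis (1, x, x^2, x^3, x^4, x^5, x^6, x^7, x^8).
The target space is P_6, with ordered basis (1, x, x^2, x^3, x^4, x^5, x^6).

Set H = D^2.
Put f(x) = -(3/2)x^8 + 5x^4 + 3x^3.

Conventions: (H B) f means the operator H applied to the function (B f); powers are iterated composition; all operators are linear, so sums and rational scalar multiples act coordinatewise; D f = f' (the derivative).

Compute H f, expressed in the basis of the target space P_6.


the result is g(x) = -84x^6 + 60x^2 + 18x

D f = -12x^7 + 20x^3 + 9x^2
D D f = -84x^6 + 60x^2 + 18x


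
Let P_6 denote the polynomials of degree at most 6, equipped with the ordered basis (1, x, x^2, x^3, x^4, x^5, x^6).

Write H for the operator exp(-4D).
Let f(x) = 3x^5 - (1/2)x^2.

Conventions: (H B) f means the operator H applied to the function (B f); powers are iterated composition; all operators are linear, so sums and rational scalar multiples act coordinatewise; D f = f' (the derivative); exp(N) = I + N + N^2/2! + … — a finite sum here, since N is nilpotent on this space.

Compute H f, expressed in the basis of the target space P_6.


the image equals g(x) = 3x^5 - 60x^4 + 480x^3 - (3841/2)x^2 + 3844x - 3080

order-1 term: -60x^4 + 4x
order-2 term: 480x^3 - 8
order-3 term: -1920x^2
order-4 term: 3840x
order-5 term: -3072
the series for exp(-4D) f terminates at order 5
exp(-4D) f = 3x^5 - 60x^4 + 480x^3 - (3841/2)x^2 + 3844x - 3080


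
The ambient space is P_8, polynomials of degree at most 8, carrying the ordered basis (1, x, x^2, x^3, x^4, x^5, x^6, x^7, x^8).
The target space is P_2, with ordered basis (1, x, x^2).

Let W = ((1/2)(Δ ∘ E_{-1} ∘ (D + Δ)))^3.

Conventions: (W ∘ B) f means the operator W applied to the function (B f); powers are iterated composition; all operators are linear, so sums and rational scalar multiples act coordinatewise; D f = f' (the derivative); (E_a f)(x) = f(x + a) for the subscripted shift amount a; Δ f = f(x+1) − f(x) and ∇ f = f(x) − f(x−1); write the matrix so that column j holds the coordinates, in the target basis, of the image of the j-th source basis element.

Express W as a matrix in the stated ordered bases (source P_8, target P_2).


image of 1: 0
image of x: 0
image of x^2: 0
image of x^3: 0
image of x^4: 0
image of x^5: 0
image of x^6: 720
image of x^7: 5040x - 3780
image of x^8: 20160x^2 - 30240x + 22680
each image's coordinates form column j of the matrix

the matrix is [[0, 0, 0, 0, 0, 0, 720, -3780, 22680]; [0, 0, 0, 0, 0, 0, 0, 5040, -30240]; [0, 0, 0, 0, 0, 0, 0, 0, 20160]] (rows listed top to bottom)


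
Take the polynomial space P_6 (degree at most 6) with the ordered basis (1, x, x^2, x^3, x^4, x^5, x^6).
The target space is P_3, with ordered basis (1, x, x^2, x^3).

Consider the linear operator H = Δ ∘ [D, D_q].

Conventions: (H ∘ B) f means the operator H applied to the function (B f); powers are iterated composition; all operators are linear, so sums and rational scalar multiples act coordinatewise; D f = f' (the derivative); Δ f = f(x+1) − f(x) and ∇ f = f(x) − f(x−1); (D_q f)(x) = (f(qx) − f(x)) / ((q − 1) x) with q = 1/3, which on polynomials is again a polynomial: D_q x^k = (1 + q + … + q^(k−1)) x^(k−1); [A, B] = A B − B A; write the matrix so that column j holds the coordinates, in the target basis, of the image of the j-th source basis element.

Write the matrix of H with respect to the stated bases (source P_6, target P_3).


image of 1: 0
image of x: 0
image of x^2: 0
image of x^3: -10/9
image of x^4: -(8/3)x - 4/3
image of x^5: -(116/27)x^2 - (116/27)x - 116/81
image of x^6: -(1432/243)x^3 - (716/81)x^2 - (1432/243)x - 358/243
each image's coordinates form column j of the matrix

the matrix is [[0, 0, 0, -10/9, -4/3, -116/81, -358/243]; [0, 0, 0, 0, -8/3, -116/27, -1432/243]; [0, 0, 0, 0, 0, -116/27, -716/81]; [0, 0, 0, 0, 0, 0, -1432/243]] (rows listed top to bottom)


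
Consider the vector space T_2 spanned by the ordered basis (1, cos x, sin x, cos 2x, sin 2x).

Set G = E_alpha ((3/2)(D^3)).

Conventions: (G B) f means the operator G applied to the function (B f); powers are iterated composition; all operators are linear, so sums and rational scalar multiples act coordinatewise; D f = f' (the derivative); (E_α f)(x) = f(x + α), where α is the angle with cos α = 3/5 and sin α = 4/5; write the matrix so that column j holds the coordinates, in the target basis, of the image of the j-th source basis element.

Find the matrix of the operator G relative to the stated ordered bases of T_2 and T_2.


the matrix is [[0, 0, 0, 0, 0]; [0, 6/5, -9/10, 0, 0]; [0, 9/10, 6/5, 0, 0]; [0, 0, 0, 288/25, 84/25]; [0, 0, 0, -84/25, 288/25]] (rows listed top to bottom)

image of 1: 0
image of cos x: (6/5)cos x + (9/10)sin x
image of sin x: -(9/10)cos x + (6/5)sin x
image of cos 2x: (288/25)cos 2x - (84/25)sin 2x
image of sin 2x: (84/25)cos 2x + (288/25)sin 2x
each image's coordinates form column j of the matrix


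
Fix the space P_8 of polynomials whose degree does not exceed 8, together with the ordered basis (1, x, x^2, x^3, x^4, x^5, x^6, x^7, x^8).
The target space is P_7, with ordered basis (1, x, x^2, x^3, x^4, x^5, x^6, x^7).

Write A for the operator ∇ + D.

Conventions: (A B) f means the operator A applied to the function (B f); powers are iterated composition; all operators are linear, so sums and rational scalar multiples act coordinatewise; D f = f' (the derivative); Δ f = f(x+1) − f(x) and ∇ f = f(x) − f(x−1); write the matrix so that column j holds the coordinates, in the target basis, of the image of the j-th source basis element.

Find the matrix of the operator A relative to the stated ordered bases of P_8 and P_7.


the matrix is [[0, 2, -1, 1, -1, 1, -1, 1, -1]; [0, 0, 4, -3, 4, -5, 6, -7, 8]; [0, 0, 0, 6, -6, 10, -15, 21, -28]; [0, 0, 0, 0, 8, -10, 20, -35, 56]; [0, 0, 0, 0, 0, 10, -15, 35, -70]; [0, 0, 0, 0, 0, 0, 12, -21, 56]; [0, 0, 0, 0, 0, 0, 0, 14, -28]; [0, 0, 0, 0, 0, 0, 0, 0, 16]] (rows listed top to bottom)

image of 1: 0
image of x: 2
image of x^2: 4x - 1
image of x^3: 6x^2 - 3x + 1
image of x^4: 8x^3 - 6x^2 + 4x - 1
image of x^5: 10x^4 - 10x^3 + 10x^2 - 5x + 1
image of x^6: 12x^5 - 15x^4 + 20x^3 - 15x^2 + 6x - 1
image of x^7: 14x^6 - 21x^5 + 35x^4 - 35x^3 + 21x^2 - 7x + 1
image of x^8: 16x^7 - 28x^6 + 56x^5 - 70x^4 + 56x^3 - 28x^2 + 8x - 1
each image's coordinates form column j of the matrix


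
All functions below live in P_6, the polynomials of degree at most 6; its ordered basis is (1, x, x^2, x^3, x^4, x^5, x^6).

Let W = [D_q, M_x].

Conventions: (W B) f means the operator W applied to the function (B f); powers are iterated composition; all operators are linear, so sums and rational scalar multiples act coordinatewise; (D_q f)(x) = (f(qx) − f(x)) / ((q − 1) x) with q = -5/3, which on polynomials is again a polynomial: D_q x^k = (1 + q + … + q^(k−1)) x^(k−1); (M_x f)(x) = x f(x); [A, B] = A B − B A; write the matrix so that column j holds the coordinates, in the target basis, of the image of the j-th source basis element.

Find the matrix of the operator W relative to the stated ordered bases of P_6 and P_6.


the matrix is [[1, 0, 0, 0, 0, 0, 0]; [0, -5/3, 0, 0, 0, 0, 0]; [0, 0, 25/9, 0, 0, 0, 0]; [0, 0, 0, -125/27, 0, 0, 0]; [0, 0, 0, 0, 625/81, 0, 0]; [0, 0, 0, 0, 0, -3125/243, 0]; [0, 0, 0, 0, 0, 0, 15625/729]] (rows listed top to bottom)

image of 1: 1
image of x: -(5/3)x
image of x^2: (25/9)x^2
image of x^3: -(125/27)x^3
image of x^4: (625/81)x^4
image of x^5: -(3125/243)x^5
image of x^6: (15625/729)x^6
each image's coordinates form column j of the matrix


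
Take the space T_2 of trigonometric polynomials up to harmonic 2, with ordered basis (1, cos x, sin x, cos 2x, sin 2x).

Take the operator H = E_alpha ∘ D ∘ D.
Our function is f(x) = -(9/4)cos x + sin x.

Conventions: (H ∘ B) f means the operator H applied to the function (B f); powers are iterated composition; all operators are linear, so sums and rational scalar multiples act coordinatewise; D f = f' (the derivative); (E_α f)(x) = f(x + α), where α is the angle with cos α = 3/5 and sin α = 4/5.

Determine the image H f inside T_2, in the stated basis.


D f = cos x + (9/4)sin x
D D f = (9/4)cos x - sin x
E_alpha D D f = (11/20)cos x - (12/5)sin x

g(x) = (11/20)cos x - (12/5)sin x


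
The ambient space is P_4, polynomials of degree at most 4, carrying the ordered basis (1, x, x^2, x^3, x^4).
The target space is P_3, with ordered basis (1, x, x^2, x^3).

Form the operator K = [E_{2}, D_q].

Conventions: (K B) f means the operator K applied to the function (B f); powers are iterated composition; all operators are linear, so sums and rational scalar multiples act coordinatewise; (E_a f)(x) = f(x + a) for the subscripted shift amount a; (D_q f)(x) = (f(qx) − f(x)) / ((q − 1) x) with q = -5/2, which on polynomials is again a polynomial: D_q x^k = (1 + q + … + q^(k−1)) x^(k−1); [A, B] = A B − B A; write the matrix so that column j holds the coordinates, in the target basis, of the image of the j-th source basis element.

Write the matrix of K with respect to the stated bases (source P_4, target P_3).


the matrix is [[0, 0, -7, 7, -119]; [0, 0, 0, 28, -189/2]; [0, 0, 0, 0, -413/4]; [0, 0, 0, 0, 0]] (rows listed top to bottom)

image of 1: 0
image of x: 0
image of x^2: -7
image of x^3: 28x + 7
image of x^4: -(413/4)x^2 - (189/2)x - 119
each image's coordinates form column j of the matrix


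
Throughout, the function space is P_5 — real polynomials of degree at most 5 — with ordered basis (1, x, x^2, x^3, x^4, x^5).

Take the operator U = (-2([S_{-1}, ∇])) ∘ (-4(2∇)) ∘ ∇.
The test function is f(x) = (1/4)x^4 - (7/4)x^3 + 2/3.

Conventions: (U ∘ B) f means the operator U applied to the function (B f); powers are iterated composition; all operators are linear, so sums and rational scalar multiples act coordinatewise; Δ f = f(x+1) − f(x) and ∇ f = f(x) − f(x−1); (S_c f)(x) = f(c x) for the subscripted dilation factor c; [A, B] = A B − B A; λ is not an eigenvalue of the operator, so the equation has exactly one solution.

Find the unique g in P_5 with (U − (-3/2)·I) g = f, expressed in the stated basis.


g(x) = (1/6)x^4 - (7/6)x^3 + (256/3)x + 2116/9

write g with unknown coordinates in the stated basis and equate coefficients in (U − (-3/2)·I) g = f
solving from the highest basis element down gives g = (1/6)x^4 - (7/6)x^3 + (256/3)x + 2116/9
check: U g = -128x - 352
so U g − (-3/2)·g = (1/4)x^4 - (7/4)x^3 + 2/3 = f ✓


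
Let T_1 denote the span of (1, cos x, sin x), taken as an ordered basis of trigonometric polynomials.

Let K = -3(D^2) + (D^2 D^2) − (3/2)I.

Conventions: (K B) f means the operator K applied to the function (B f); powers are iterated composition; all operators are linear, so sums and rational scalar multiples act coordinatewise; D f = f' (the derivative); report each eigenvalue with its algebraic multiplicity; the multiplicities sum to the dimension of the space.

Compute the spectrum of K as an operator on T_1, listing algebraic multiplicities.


image of 1: -3/2
image of cos x: (5/2)cos x
image of sin x: (5/2)sin x
the matrix is diagonal; its diagonal is (-3/2, 5/2, 5/2)
for a triangular matrix the eigenvalues are the diagonal entries, with algebraic multiplicity their repetition count

λ = -3/2 (multiplicity 1), λ = 5/2 (multiplicity 2)


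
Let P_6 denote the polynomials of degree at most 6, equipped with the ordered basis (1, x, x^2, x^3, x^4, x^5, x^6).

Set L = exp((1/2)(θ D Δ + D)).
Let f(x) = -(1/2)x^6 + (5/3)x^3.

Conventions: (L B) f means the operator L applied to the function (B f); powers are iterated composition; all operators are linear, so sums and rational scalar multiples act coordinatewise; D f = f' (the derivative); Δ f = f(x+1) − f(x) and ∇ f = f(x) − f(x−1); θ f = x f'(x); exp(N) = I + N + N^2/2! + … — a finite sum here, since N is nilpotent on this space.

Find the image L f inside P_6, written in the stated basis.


order-1 term: -(3/2)x^5 - 30x^4 - 45x^3 - (55/2)x^2 - (5/2)x
order-2 term: -(15/8)x^4 - (105/2)x^3 - (945/4)x^2 - (715/4)x - 5/8
order-3 term: -(5/4)x^3 - (135/4)x^2 - 135x - 715/24
order-4 term: -(15/32)x^2 - (75/8)x - 135/8
order-5 term: -(3/32)x - 15/16
order-6 term: -1/128
the series for exp((1/2)(θ D Δ + D)) f terminates at order 6
exp((1/2)(θ D Δ + D)) f = -(1/2)x^6 - (3/2)x^5 - (255/8)x^4 - (1165/12)x^3 - (9535/32)x^2 - (10423/32)x - 18523/384

the image equals g(x) = -(1/2)x^6 - (3/2)x^5 - (255/8)x^4 - (1165/12)x^3 - (9535/32)x^2 - (10423/32)x - 18523/384


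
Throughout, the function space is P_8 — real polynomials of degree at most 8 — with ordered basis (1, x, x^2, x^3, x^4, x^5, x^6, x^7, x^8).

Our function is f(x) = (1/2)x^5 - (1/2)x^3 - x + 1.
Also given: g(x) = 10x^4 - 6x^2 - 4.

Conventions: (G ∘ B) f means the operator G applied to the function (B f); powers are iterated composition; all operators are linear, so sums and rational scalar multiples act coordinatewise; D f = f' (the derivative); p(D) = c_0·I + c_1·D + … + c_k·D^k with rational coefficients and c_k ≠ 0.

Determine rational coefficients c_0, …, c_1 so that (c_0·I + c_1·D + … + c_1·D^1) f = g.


D^0 f = (1/2)x^5 - (1/2)x^3 - x + 1
D^1 f = (5/2)x^4 - (3/2)x^2 - 1
matching coefficients of g against c_0 f + c_1 Df + … from the top degree down determines the c_i
solution: c_0 = 0, c_1 = 4

p(D) = 4·D, i.e. c_0 = 0, c_1 = 4


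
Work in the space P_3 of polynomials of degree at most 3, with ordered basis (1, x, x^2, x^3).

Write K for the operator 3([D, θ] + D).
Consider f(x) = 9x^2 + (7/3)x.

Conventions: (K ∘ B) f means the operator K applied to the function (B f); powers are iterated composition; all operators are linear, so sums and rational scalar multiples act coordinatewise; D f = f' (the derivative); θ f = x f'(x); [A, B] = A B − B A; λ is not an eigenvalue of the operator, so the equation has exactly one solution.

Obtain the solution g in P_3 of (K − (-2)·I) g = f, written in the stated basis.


the image equals g(x) = (9/2)x^2 - (155/6)x + 155/2

write g with unknown coordinates in the stated basis and equate coefficients in (K − (-2)·I) g = f
solving from the highest basis element down gives g = (9/2)x^2 - (155/6)x + 155/2
check: K g = 54x - 155
so K g − (-2)·g = 9x^2 + (7/3)x = f ✓


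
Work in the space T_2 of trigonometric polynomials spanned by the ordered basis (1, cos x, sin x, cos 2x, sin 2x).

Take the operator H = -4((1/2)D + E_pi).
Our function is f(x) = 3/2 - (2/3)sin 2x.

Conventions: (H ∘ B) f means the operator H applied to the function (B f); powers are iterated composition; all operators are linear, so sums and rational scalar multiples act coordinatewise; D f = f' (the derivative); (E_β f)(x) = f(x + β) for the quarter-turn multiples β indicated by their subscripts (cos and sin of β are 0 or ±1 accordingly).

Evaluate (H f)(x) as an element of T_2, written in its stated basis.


g(x) = -6 + (8/3)cos 2x + (8/3)sin 2x

D f = -(4/3)cos 2x
((1/2)D) f = -(2/3)cos 2x
E_pi f = 3/2 - (2/3)sin 2x
((1/2)D + E_pi) f = 3/2 - (2/3)cos 2x - (2/3)sin 2x
(-4((1/2)D + E_pi)) f = -6 + (8/3)cos 2x + (8/3)sin 2x


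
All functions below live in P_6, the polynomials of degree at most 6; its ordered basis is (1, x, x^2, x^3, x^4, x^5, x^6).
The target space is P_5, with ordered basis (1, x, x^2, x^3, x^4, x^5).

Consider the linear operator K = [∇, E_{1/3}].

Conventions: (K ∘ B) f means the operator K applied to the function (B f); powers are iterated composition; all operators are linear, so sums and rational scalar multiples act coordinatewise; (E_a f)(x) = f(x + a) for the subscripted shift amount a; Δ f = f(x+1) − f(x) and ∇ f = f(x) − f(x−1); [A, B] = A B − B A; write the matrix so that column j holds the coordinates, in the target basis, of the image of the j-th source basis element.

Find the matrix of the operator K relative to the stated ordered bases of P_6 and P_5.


the matrix is [[0, 0, 0, 0, 0, 0, 0]; [0, 0, 0, 0, 0, 0, 0]; [0, 0, 0, 0, 0, 0, 0]; [0, 0, 0, 0, 0, 0, 0]; [0, 0, 0, 0, 0, 0, 0]; [0, 0, 0, 0, 0, 0, 0]] (rows listed top to bottom)

image of 1: 0
image of x: 0
image of x^2: 0
image of x^3: 0
image of x^4: 0
image of x^5: 0
image of x^6: 0
each image's coordinates form column j of the matrix


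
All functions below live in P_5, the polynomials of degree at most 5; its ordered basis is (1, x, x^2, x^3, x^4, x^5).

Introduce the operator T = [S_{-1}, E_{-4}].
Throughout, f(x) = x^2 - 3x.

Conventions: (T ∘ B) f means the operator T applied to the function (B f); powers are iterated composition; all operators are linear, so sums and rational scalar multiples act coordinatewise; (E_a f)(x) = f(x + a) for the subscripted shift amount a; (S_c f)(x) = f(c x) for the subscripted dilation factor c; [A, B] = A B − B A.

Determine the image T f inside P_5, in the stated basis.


E_{-4} f = x^2 - 11x + 28
S_{-1} E_{-4} f = x^2 + 11x + 28
S_{-1} f = x^2 + 3x
E_{-4} S_{-1} f = x^2 - 5x + 4
[S_{-1}, E_{-4}] f = 16x + 24

the result is g(x) = 16x + 24


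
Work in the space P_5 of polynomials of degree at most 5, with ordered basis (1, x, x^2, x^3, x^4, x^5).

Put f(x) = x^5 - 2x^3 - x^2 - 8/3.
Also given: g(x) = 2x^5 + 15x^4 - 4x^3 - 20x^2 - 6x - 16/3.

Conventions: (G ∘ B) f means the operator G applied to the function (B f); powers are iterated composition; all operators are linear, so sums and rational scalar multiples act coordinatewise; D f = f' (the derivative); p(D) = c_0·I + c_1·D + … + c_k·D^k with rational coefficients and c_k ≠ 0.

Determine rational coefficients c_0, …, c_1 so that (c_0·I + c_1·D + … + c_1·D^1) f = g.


p(D) = 2·I + 3·D, i.e. c_0 = 2, c_1 = 3

D^0 f = x^5 - 2x^3 - x^2 - 8/3
D^1 f = 5x^4 - 6x^2 - 2x
matching coefficients of g against c_0 f + c_1 Df + … from the top degree down determines the c_i
solution: c_0 = 2, c_1 = 3
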